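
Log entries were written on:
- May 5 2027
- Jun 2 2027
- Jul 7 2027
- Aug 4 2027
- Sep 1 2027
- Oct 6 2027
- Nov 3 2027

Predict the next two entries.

Dec 1 2027, Jan 5 2028

All dates are Wednesdays, 28, 35, 28, 28, 35, 28 days apart.
Specifically, the 1st Wednesday of each month.
1st Wednesday of December 2027: Dec 1 2027.
1st Wednesday of January 2028: Jan 5 2028.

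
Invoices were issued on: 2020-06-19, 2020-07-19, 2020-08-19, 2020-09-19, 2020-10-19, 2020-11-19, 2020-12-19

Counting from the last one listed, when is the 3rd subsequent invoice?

2021-03-19

Gaps: 30, 31, 31, 30, 31, 30 days — not constant. Every event is on the 19th of the month.
Pattern: the 19th of each month.
Next: January 2021 → 2021-01-19.
February 2021: 2021-02-19.
March 2021: 2021-03-19.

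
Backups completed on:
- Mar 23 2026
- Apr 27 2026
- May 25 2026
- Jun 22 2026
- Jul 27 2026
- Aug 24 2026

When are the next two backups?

Sep 28 2026, Oct 26 2026

These are Mondays at 28- or 35-day spacing (35, 28, 28, 35, 28).
The pattern: 4th Monday of the month.
4th Monday of September 2026: Sep 28 2026.
4th Monday of October 2026: Oct 26 2026.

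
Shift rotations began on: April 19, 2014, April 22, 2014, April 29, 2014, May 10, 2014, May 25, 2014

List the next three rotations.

June 13, 2014; July 6, 2014; August 2, 2014

Intervals are 3, 7, 11, 15 days — an arithmetic progression with common difference 4.
Next gap: 19 days. May 25, 2014 + 19 days = June 13, 2014.
Next gap: 23 days. June 13, 2014 + 23 days = July 6, 2014.
Next gap: 27 days. July 6, 2014 + 27 days = August 2, 2014.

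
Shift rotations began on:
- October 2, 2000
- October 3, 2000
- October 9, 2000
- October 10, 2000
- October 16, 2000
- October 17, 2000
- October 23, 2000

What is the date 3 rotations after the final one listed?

Every event lands on a Monday or Tuesday (gaps cycle 1, 6, 1, 6, 1, 6).
So the schedule is: every Monday and Tuesday.
Next Tuesday: October 24, 2000.
The following Monday is October 30, 2000.
The following Tuesday is October 31, 2000.

October 31, 2000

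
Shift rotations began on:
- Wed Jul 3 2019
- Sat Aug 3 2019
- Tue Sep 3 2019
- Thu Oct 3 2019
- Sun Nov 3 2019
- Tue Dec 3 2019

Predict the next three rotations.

Fri Jan 3 2020, Mon Feb 3 2020, Tue Mar 3 2020

Each date is the 3rd; the gaps (31, 31, 30, 31, 30) track the month lengths.
The rule is the 3rd of each month.
January 2020: Fri Jan 3 2020.
February 2020: Mon Feb 3 2020.
Next: March 2020 → Tue Mar 3 2020.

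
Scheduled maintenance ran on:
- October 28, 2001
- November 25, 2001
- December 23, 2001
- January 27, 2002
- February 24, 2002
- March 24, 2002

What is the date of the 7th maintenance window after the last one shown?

October 27, 2002

These are Sundays at 28- or 35-day spacing (28, 28, 35, 28, 28).
The pattern: 4th Sunday of the month.
4th Sunday of April 2002: April 28, 2002.
May 2002 — 4th Sunday is May 26, 2002.
June 2002 — 4th Sunday is June 23, 2002.
July 2002 — 4th Sunday is July 28, 2002.
4th Sunday of August 2002: August 25, 2002.
September 2002 — 4th Sunday is September 22, 2002.
4th Sunday of October 2002: October 27, 2002.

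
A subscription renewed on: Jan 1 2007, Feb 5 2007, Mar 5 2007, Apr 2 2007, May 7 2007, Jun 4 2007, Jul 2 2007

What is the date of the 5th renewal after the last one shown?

Gaps: 35, 28, 28, 35, 28, 28 days — a mix of 28 and 35. Every date is a Monday.
Each is the 1st Monday of its month.
August 2007 — 1st Monday is Aug 6 2007.
1st Monday of September 2007: Sep 3 2007.
October 2007 — 1st Monday is Oct 1 2007.
November 2007 — 1st Monday is Nov 5 2007.
1st Monday of December 2007: Dec 3 2007.

Dec 3 2007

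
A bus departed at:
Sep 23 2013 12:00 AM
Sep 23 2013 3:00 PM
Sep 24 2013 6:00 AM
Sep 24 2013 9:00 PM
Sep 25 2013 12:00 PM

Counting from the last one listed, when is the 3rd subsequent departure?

Spacing: 15, 15, 15, 15 h — constant 15 h.
Sep 25 2013 12:00 PM + 15 h = Sep 26 2013 3:00 AM.
Sep 26 2013 3:00 AM + 15 h = Sep 26 2013 6:00 PM.
Sep 26 2013 6:00 PM + 15 h = Sep 27 2013 9:00 AM.

Sep 27 2013 9:00 AM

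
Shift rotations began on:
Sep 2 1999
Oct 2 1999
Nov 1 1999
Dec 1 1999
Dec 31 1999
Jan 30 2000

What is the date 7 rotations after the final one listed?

Every event comes 30 days after the last (30, 30, 30, 30, 30).
Jan 30 2000 + 30 days = Feb 29 2000.
Feb 29 2000 + 30 days = Mar 30 2000.
Mar 30 2000 + 30 days = Apr 29 2000.
Apr 29 2000 + 30 days = May 29 2000.
May 29 2000 + 30 days = Jun 28 2000.
Jun 28 2000 + 30 days = Jul 28 2000.
Jul 28 2000 + 30 days = Aug 27 2000.

Aug 27 2000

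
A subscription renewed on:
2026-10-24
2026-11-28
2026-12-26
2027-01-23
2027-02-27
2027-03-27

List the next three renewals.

These are Saturdays at 28- or 35-day spacing (35, 28, 28, 35, 28).
The pattern: 4th Saturday of the month.
April 2027 — 4th Saturday is 2027-04-24.
4th Saturday of May 2027: 2027-05-22.
4th Saturday of June 2027: 2027-06-26.

2027-04-24, 2027-05-22, 2027-06-26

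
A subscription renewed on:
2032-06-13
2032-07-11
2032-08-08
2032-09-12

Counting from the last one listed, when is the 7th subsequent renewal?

2033-04-10

All dates are Sundays, 28, 28, 35 days apart.
Specifically, the 2nd Sunday of each month.
2nd Sunday of October 2032: 2032-10-10.
2nd Sunday of November 2032: 2032-11-14.
2nd Sunday of December 2032: 2032-12-12.
2nd Sunday of January 2033: 2033-01-09.
February 2033 — 2nd Sunday is 2033-02-13.
2nd Sunday of March 2033: 2033-03-13.
April 2033 — 2nd Sunday is 2033-04-10.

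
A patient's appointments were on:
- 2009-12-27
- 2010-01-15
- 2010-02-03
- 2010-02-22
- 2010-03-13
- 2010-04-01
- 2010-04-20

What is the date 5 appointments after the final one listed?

2010-07-24

Every event comes 19 days after the last (19, 19, 19, 19, 19, 19).
2010-04-20 + 19 days = 2010-05-09.
2010-05-09 + 19 days = 2010-05-28.
2010-05-28 + 19 days = 2010-06-16.
2010-06-16 + 19 days = 2010-07-05.
2010-07-05 + 19 days = 2010-07-24.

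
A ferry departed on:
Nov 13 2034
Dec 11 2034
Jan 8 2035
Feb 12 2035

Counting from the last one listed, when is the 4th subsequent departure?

Jun 11 2035

These are Mondays at 28- or 35-day spacing (28, 28, 35).
The pattern: 2nd Monday of the month.
March 2035 — 2nd Monday is Mar 12 2035.
April 2035 — 2nd Monday is Apr 9 2035.
May 2035 — 2nd Monday is May 14 2035.
2nd Monday of June 2035: Jun 11 2035.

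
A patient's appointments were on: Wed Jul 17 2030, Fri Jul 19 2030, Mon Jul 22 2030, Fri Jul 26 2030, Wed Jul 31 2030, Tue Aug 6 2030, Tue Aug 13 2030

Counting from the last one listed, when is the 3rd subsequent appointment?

The spacing grows by 1 each time: 2, 3, 4, 5, 6, 7 days.
Next gap: 8 days. Tue Aug 13 2030 + 8 days = Wed Aug 21 2030.
Next gap: 9 days. Wed Aug 21 2030 + 9 days = Fri Aug 30 2030.
Next gap: 10 days. Fri Aug 30 2030 + 10 days = Mon Sep 9 2030.

Mon Sep 9 2030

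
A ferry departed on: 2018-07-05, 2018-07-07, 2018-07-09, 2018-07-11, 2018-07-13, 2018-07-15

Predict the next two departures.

Every event comes 2 days after the last (2, 2, 2, 2, 2).
2018-07-15 + 2 days = 2018-07-17.
2018-07-17 + 2 days = 2018-07-19.

2018-07-17, 2018-07-19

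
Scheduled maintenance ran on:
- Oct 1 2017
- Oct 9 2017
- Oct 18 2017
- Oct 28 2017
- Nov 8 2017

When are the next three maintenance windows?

Gaps: 8, 9, 10, 11 days — each gap is 1 larger than the previous one.
Next gap: 12 days. Nov 8 2017 + 12 days = Nov 20 2017.
Next gap: 13 days. Nov 20 2017 + 13 days = Dec 3 2017.
Next gap: 14 days. Dec 3 2017 + 14 days = Dec 17 2017.

Nov 20 2017, Dec 3 2017, Dec 17 2017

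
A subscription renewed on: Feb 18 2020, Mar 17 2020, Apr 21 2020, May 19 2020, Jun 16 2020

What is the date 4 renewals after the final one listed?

Oct 20 2020

These are Tuesdays at 28- or 35-day spacing (28, 35, 28, 28).
The pattern: 3rd Tuesday of the month.
3rd Tuesday of July 2020: Jul 21 2020.
August 2020 — 3rd Tuesday is Aug 18 2020.
September 2020 — 3rd Tuesday is Sep 15 2020.
October 2020 — 3rd Tuesday is Oct 20 2020.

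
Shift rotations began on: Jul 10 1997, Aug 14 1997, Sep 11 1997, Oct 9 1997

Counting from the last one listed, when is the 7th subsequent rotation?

May 14 1998

All dates are Thursdays, 35, 28, 28 days apart.
Specifically, the 2nd Thursday of each month.
November 1997 — 2nd Thursday is Nov 13 1997.
December 1997 — 2nd Thursday is Dec 11 1997.
2nd Thursday of January 1998: Jan 8 1998.
February 1998 — 2nd Thursday is Feb 12 1998.
March 1998 — 2nd Thursday is Mar 12 1998.
April 1998 — 2nd Thursday is Apr 9 1998.
2nd Thursday of May 1998: May 14 1998.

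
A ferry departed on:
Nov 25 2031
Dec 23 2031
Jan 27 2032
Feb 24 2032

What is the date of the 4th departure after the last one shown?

Jun 22 2032

All dates are Tuesdays, 28, 35, 28 days apart.
Specifically, the 4th Tuesday of each month.
4th Tuesday of March 2032: Mar 23 2032.
4th Tuesday of April 2032: Apr 27 2032.
4th Tuesday of May 2032: May 25 2032.
June 2032 — 4th Tuesday is Jun 22 2032.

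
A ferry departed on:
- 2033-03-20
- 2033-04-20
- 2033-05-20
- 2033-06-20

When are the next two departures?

The day-of-month is always 20 (31, 30, 31 days between events).
So this recurs on the 20th of each month.
Next: July 2033 → 2033-07-20.
August 2033: 2033-08-20.

2033-07-20, 2033-08-20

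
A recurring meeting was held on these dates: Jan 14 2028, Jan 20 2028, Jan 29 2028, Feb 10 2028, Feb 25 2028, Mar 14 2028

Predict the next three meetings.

Apr 4 2028, Apr 28 2028, May 25 2028

Gaps: 6, 9, 12, 15, 18 days — each gap is 3 larger than the previous one.
Next gap: 21 days. Mar 14 2028 + 21 days = Apr 4 2028.
Next gap: 24 days. Apr 4 2028 + 24 days = Apr 28 2028.
Next gap: 27 days. Apr 28 2028 + 27 days = May 25 2028.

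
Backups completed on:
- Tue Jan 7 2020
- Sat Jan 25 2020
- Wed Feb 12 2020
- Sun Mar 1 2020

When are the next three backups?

Thu Mar 19 2020, Mon Apr 6 2020, Fri Apr 24 2020

Gaps between consecutive events: 18, 18, 18 days — a constant 18-day interval.
Sun Mar 1 2020 + 18 days = Thu Mar 19 2020.
Thu Mar 19 2020 + 18 days = Mon Apr 6 2020.
Mon Apr 6 2020 + 18 days = Fri Apr 24 2020.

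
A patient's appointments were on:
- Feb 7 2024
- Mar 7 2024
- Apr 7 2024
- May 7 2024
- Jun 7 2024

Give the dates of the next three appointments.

Jul 7 2024, Aug 7 2024, Sep 7 2024

Gaps: 29, 31, 30, 31 days — not constant. Every event is on the 7th of the month.
Pattern: the 7th of each month.
Next: July 2024 → Jul 7 2024.
August 2024: Aug 7 2024.
Next: September 2024 → Sep 7 2024.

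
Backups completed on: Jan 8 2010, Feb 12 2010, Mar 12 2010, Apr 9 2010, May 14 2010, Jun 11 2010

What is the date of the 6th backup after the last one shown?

Gaps: 35, 28, 28, 35, 28 days — a mix of 28 and 35. Every date is a Friday.
Each is the 2nd Friday of its month.
2nd Friday of July 2010: Jul 9 2010.
August 2010 — 2nd Friday is Aug 13 2010.
2nd Friday of September 2010: Sep 10 2010.
October 2010 — 2nd Friday is Oct 8 2010.
November 2010 — 2nd Friday is Nov 12 2010.
December 2010 — 2nd Friday is Dec 10 2010.

Dec 10 2010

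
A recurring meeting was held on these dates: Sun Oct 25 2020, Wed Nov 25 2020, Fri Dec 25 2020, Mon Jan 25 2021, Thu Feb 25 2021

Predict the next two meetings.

The day-of-month is always 25 (31, 30, 31, 31 days between events).
So this recurs on the 25th of each month.
March 2021: Thu Mar 25 2021.
April 2021: Sun Apr 25 2021.

Thu Mar 25 2021, Sun Apr 25 2021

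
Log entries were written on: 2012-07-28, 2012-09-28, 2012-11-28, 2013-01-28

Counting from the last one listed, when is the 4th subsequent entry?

The day-of-month is always 28 (62, 61, 61 days between events).
So this recurs on the 28th of every 2 months.
March 2013: 2013-03-28.
Next: May 2013 → 2013-05-28.
July 2013: 2013-07-28.
Next: September 2013 → 2013-09-28.

2013-09-28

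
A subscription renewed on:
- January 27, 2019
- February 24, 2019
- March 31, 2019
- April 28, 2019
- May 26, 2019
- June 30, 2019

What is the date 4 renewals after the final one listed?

October 27, 2019

Every date is a Sunday; gaps 28, 35, 28, 28, 35 days.
Each is the last Sunday of its month (at least one falls on the 29th or later, ruling out '4th Sunday').
July 2019 ends with Sunday July 28, 2019.
August 2019 ends with Sunday August 25, 2019.
Last Sunday of September 2019: September 29, 2019.
Last Sunday of October 2019: October 27, 2019.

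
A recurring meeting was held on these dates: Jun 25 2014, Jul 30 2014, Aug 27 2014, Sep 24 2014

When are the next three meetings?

Oct 29 2014, Nov 26 2014, Dec 31 2014

All Wednesdays; the gaps (35, 28, 28) vary with month length.
This is the last Wednesday of each month.
October 2014 ends with Wednesday Oct 29 2014.
November 2014 ends with Wednesday Nov 26 2014.
Last Wednesday of December 2014: Dec 31 2014.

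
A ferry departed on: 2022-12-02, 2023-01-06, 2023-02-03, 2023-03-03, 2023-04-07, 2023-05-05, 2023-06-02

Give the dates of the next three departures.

2023-07-07, 2023-08-04, 2023-09-01

These are Fridays at 28- or 35-day spacing (35, 28, 28, 35, 28, 28).
The pattern: 1st Friday of the month.
July 2023 — 1st Friday is 2023-07-07.
1st Friday of August 2023: 2023-08-04.
September 2023 — 1st Friday is 2023-09-01.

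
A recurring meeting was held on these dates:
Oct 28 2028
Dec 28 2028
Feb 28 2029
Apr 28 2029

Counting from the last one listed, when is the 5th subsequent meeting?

Each date is the 28th; the gaps (61, 62, 59) track the month lengths.
The rule is the 28th of every 2 months.
Next: June 2029 → Jun 28 2029.
August 2029: Aug 28 2029.
October 2029: Oct 28 2029.
December 2029: Dec 28 2029.
Next: February 2030 → Feb 28 2030.

Feb 28 2030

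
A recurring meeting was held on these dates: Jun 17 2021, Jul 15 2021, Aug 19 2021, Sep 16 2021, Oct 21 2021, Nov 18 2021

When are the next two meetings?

Dec 16 2021, Jan 20 2022

Gaps: 28, 35, 28, 35, 28 days — a mix of 28 and 35. Every date is a Thursday.
Each is the 3rd Thursday of its month.
3rd Thursday of December 2021: Dec 16 2021.
January 2022 — 3rd Thursday is Jan 20 2022.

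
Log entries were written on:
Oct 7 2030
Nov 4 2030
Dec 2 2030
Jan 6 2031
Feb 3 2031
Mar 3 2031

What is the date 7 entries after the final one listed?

Oct 6 2031

All dates are Mondays, 28, 28, 35, 28, 28 days apart.
Specifically, the 1st Monday of each month.
1st Monday of April 2031: Apr 7 2031.
May 2031 — 1st Monday is May 5 2031.
June 2031 — 1st Monday is Jun 2 2031.
July 2031 — 1st Monday is Jul 7 2031.
1st Monday of August 2031: Aug 4 2031.
1st Monday of September 2031: Sep 1 2031.
1st Monday of October 2031: Oct 6 2031.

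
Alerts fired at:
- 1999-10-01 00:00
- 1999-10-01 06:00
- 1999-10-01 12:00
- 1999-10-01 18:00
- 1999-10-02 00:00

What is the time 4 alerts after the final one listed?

Spacing: 6, 6, 6, 6 h — constant 6 h.
1999-10-02 00:00 + 6 h = 1999-10-02 06:00.
1999-10-02 06:00 + 6 h = 1999-10-02 12:00.
1999-10-02 12:00 + 6 h = 1999-10-02 18:00.
1999-10-02 18:00 + 6 h = 1999-10-03 00:00.

1999-10-03 00:00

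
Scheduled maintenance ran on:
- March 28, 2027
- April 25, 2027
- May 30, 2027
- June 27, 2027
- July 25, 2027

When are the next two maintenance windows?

These are Sundays with 28, 35, 28, 28-day gaps.
Each is the final Sunday of its month — May 30, 2027 is past the 28th, so '4th Sunday' doesn't fit.
August 2027 ends with Sunday August 29, 2027.
Last Sunday of September 2027: September 26, 2027.

August 29, 2027; September 26, 2027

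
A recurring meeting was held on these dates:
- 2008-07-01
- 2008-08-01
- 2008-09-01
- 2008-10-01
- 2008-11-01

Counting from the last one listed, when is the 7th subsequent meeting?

Each date is the 1st; the gaps (31, 31, 30, 31) track the month lengths.
The rule is the 1st of each month.
Next: December 2008 → 2008-12-01.
Next: January 2009 → 2009-01-01.
February 2009: 2009-02-01.
Next: March 2009 → 2009-03-01.
Next: April 2009 → 2009-04-01.
Next: May 2009 → 2009-05-01.
June 2009: 2009-06-01.

2009-06-01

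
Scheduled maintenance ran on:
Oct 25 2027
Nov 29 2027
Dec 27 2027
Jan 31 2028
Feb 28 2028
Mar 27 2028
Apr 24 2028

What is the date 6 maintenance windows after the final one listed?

Every date is a Monday; gaps 35, 28, 35, 28, 28, 28 days.
Each is the last Monday of its month (at least one falls on the 29th or later, ruling out '4th Monday').
Last Monday of May 2028: May 29 2028.
June 2028 ends with Monday Jun 26 2028.
July 2028 ends with Monday Jul 31 2028.
August 2028 ends with Monday Aug 28 2028.
September 2028 ends with Monday Sep 25 2028.
Last Monday of October 2028: Oct 30 2028.

Oct 30 2028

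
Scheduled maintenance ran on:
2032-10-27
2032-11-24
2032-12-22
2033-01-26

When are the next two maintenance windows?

All dates are Wednesdays, 28, 28, 35 days apart.
Specifically, the 4th Wednesday of each month.
February 2033 — 4th Wednesday is 2033-02-23.
March 2033 — 4th Wednesday is 2033-03-23.

2033-02-23, 2033-03-23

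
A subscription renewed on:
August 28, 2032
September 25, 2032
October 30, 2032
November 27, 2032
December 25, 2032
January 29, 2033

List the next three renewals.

These are Saturdays with 28, 35, 28, 28, 35-day gaps.
Each is the final Saturday of its month — October 30, 2032 is past the 28th, so '4th Saturday' doesn't fit.
Last Saturday of February 2033: February 26, 2033.
March 2033 ends with Saturday March 26, 2033.
Last Saturday of April 2033: April 30, 2033.

February 26, 2033; March 26, 2033; April 30, 2033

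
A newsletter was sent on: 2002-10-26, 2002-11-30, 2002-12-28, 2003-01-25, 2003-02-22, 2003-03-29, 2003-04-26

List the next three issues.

2003-05-31, 2003-06-28, 2003-07-26

Every date is a Saturday; gaps 35, 28, 28, 28, 35, 28 days.
Each is the last Saturday of its month (at least one falls on the 29th or later, ruling out '4th Saturday').
May 2003 ends with Saturday 2003-05-31.
June 2003 ends with Saturday 2003-06-28.
Last Saturday of July 2003: 2003-07-26.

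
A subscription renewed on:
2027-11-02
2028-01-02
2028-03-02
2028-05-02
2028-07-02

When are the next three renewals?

2028-09-02, 2028-11-02, 2029-01-02

Each date is the 2nd; the gaps (61, 60, 61, 61) track the month lengths.
The rule is the 2nd of every 2 months.
Next: September 2028 → 2028-09-02.
November 2028: 2028-11-02.
January 2029: 2029-01-02.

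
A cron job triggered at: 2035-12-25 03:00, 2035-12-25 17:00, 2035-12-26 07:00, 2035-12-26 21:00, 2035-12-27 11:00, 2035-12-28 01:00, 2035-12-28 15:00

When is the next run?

The interval is a steady 14 hours (14, 14, 14, 14, 14, 14).
2035-12-28 15:00 + 14 h = 2035-12-29 05:00.

2035-12-29 05:00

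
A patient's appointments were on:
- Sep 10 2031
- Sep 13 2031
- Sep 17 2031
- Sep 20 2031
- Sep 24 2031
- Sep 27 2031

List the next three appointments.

Oct 1 2031, Oct 4 2031, Oct 8 2031

Gaps: 3, 4, 3, 4, 3 days — not constant, but cyclic with period 2.
The events fall on every Wednesday and Saturday.
Next Wednesday: Oct 1 2031.
The following Saturday is Oct 4 2031.
Next Wednesday: Oct 8 2031.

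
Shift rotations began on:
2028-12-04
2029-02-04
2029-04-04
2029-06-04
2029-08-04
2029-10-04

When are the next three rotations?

2029-12-04, 2030-02-04, 2030-04-04

Each date is the 4th; the gaps (62, 59, 61, 61, 61) track the month lengths.
The rule is the 4th of every 2 months.
December 2029: 2029-12-04.
Next: February 2030 → 2030-02-04.
Next: April 2030 → 2030-04-04.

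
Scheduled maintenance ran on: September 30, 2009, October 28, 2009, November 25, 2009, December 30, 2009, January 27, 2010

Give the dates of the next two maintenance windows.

These are Wednesdays with 28, 28, 35, 28-day gaps.
Each is the final Wednesday of its month — September 30, 2009 is past the 28th, so '4th Wednesday' doesn't fit.
February 2010 ends with Wednesday February 24, 2010.
March 2010 ends with Wednesday March 31, 2010.

February 24, 2010; March 31, 2010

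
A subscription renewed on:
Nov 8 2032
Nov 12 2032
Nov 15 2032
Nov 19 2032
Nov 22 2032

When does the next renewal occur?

Gaps: 4, 3, 4, 3 days — not constant, but cyclic with period 2.
The events fall on every Monday and Friday.
Next Friday: Nov 26 2032.

Nov 26 2032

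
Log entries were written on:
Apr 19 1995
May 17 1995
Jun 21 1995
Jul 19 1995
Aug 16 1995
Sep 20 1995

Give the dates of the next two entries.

Oct 18 1995, Nov 15 1995

These are Wednesdays at 28- or 35-day spacing (28, 35, 28, 28, 35).
The pattern: 3rd Wednesday of the month.
3rd Wednesday of October 1995: Oct 18 1995.
3rd Wednesday of November 1995: Nov 15 1995.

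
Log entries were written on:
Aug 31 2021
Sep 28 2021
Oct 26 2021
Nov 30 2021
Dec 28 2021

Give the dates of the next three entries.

Jan 25 2022, Feb 22 2022, Mar 29 2022

Every date is a Tuesday; gaps 28, 28, 35, 28 days.
Each is the last Tuesday of its month (at least one falls on the 29th or later, ruling out '4th Tuesday').
January 2022 ends with Tuesday Jan 25 2022.
Last Tuesday of February 2022: Feb 22 2022.
Last Tuesday of March 2022: Mar 29 2022.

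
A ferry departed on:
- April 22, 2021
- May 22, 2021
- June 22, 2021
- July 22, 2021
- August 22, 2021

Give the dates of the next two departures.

September 22, 2021; October 22, 2021

Each date is the 22nd; the gaps (30, 31, 30, 31) track the month lengths.
The rule is the 22nd of each month.
September 2021: September 22, 2021.
October 2021: October 22, 2021.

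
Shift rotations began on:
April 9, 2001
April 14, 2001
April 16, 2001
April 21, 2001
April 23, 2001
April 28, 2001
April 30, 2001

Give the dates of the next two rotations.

May 5, 2001; May 7, 2001

Gaps: 5, 2, 5, 2, 5, 2 days — not constant, but cyclic with period 2.
The events fall on every Monday and Saturday.
Next Saturday: May 5, 2001.
The following Monday is May 7, 2001.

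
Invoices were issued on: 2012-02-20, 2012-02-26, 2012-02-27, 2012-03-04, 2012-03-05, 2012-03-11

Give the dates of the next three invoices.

2012-03-12, 2012-03-18, 2012-03-19

Gaps: 6, 1, 6, 1, 6 days — not constant, but cyclic with period 2.
The events fall on every Monday and Sunday.
Next Monday: 2012-03-12.
Next Sunday: 2012-03-18.
The following Monday is 2012-03-19.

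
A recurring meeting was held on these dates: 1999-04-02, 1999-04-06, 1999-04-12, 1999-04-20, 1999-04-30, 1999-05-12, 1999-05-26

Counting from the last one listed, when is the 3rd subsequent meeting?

The spacing grows by 2 each time: 4, 6, 8, 10, 12, 14 days.
Next gap: 16 days. 1999-05-26 + 16 days = 1999-06-11.
Next gap: 18 days. 1999-06-11 + 18 days = 1999-06-29.
Next gap: 20 days. 1999-06-29 + 20 days = 1999-07-19.

1999-07-19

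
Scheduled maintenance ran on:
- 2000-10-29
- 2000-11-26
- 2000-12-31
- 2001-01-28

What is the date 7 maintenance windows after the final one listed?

All Sundays; the gaps (28, 35, 28) vary with month length.
This is the last Sunday of each month.
February 2001 ends with Sunday 2001-02-25.
March 2001 ends with Sunday 2001-03-25.
April 2001 ends with Sunday 2001-04-29.
May 2001 ends with Sunday 2001-05-27.
June 2001 ends with Sunday 2001-06-24.
Last Sunday of July 2001: 2001-07-29.
August 2001 ends with Sunday 2001-08-26.

2001-08-26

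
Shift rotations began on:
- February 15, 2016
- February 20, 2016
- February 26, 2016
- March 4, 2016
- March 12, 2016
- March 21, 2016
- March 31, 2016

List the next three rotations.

Gaps: 5, 6, 7, 8, 9, 10 days — each gap is 1 larger than the previous one.
Next gap: 11 days. March 31, 2016 + 11 days = April 11, 2016.
Next gap: 12 days. April 11, 2016 + 12 days = April 23, 2016.
Next gap: 13 days. April 23, 2016 + 13 days = May 6, 2016.

April 11, 2016; April 23, 2016; May 6, 2016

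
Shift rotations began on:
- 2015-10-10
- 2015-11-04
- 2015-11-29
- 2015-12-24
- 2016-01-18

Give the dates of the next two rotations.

2016-02-12, 2016-03-08

Gaps between consecutive events: 25, 25, 25, 25 days — a constant 25-day interval.
2016-01-18 + 25 days = 2016-02-12.
2016-02-12 + 25 days = 2016-03-08.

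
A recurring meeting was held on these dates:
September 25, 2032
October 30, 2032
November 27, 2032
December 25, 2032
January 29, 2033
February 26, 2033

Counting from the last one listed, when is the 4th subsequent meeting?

June 25, 2033

All Saturdays; the gaps (35, 28, 28, 35, 28) vary with month length.
This is the last Saturday of each month.
March 2033 ends with Saturday March 26, 2033.
April 2033 ends with Saturday April 30, 2033.
May 2033 ends with Saturday May 28, 2033.
Last Saturday of June 2033: June 25, 2033.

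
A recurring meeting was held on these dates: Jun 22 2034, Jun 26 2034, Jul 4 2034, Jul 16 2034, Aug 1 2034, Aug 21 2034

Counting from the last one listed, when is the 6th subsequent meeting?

Mar 13 2035

Intervals are 4, 8, 12, 16, 20 days — an arithmetic progression with common difference 4.
Next gap: 24 days. Aug 21 2034 + 24 days = Sep 14 2034.
Next gap: 28 days. Sep 14 2034 + 28 days = Oct 12 2034.
Next gap: 32 days. Oct 12 2034 + 32 days = Nov 13 2034.
Next gap: 36 days. Nov 13 2034 + 36 days = Dec 19 2034.
Next gap: 40 days. Dec 19 2034 + 40 days = Jan 28 2035.
Next gap: 44 days. Jan 28 2035 + 44 days = Mar 13 2035.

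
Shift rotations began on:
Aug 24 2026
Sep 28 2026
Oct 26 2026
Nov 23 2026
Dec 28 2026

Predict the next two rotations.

All dates are Mondays, 35, 28, 28, 35 days apart.
Specifically, the 4th Monday of each month.
4th Monday of January 2027: Jan 25 2027.
4th Monday of February 2027: Feb 22 2027.

Jan 25 2027, Feb 22 2027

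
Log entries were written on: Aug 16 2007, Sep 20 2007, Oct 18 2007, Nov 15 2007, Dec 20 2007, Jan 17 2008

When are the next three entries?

Feb 21 2008, Mar 20 2008, Apr 17 2008

Gaps: 35, 28, 28, 35, 28 days — a mix of 28 and 35. Every date is a Thursday.
Each is the 3rd Thursday of its month.
February 2008 — 3rd Thursday is Feb 21 2008.
3rd Thursday of March 2008: Mar 20 2008.
3rd Thursday of April 2008: Apr 17 2008.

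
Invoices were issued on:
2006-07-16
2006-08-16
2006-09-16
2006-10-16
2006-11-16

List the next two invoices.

2006-12-16, 2007-01-16

The day-of-month is always 16 (31, 31, 30, 31 days between events).
So this recurs on the 16th of each month.
Next: December 2006 → 2006-12-16.
January 2007: 2007-01-16.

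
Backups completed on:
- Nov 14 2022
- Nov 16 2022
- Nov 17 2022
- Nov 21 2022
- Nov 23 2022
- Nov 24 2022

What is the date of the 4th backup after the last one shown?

Gaps: 2, 1, 4, 2, 1 days — not constant, but cyclic with period 3.
The events fall on every Monday, Wednesday and Thursday.
Next Monday: Nov 28 2022.
The following Wednesday is Nov 30 2022.
The following Thursday is Dec 1 2022.
Next Monday: Dec 5 2022.

Dec 5 2022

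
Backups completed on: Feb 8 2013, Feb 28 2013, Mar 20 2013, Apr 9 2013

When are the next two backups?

The spacing is 20, 20, 20 days — always 20 days.
Apr 9 2013 + 20 days = Apr 29 2013.
Apr 29 2013 + 20 days = May 19 2013.

Apr 29 2013, May 19 2013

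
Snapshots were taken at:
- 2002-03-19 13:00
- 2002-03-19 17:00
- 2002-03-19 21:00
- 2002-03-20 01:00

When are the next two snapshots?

Spacing: 4, 4, 4 h — constant 4 h.
2002-03-20 01:00 + 4 h = 2002-03-20 05:00.
2002-03-20 05:00 + 4 h = 2002-03-20 09:00.

2002-03-20 05:00, 2002-03-20 09:00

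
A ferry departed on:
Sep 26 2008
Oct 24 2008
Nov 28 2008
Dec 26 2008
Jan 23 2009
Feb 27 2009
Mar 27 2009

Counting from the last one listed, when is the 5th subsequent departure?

Aug 28 2009

Gaps: 28, 35, 28, 28, 35, 28 days — a mix of 28 and 35. Every date is a Friday.
Each is the 4th Friday of its month.
4th Friday of April 2009: Apr 24 2009.
4th Friday of May 2009: May 22 2009.
4th Friday of June 2009: Jun 26 2009.
4th Friday of July 2009: Jul 24 2009.
4th Friday of August 2009: Aug 28 2009.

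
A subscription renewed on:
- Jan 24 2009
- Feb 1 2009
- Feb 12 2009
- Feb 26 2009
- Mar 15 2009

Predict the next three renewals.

Apr 4 2009, Apr 27 2009, May 23 2009

Gaps: 8, 11, 14, 17 days — each gap is 3 larger than the previous one.
Next gap: 20 days. Mar 15 2009 + 20 days = Apr 4 2009.
Next gap: 23 days. Apr 4 2009 + 23 days = Apr 27 2009.
Next gap: 26 days. Apr 27 2009 + 26 days = May 23 2009.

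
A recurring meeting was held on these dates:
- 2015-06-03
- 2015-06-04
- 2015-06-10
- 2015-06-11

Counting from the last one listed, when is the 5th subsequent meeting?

Gaps: 1, 6, 1 days — not constant, but cyclic with period 2.
The events fall on every Wednesday and Thursday.
Next Wednesday: 2015-06-17.
The following Thursday is 2015-06-18.
The following Wednesday is 2015-06-24.
The following Thursday is 2015-06-25.
The following Wednesday is 2015-07-01.

2015-07-01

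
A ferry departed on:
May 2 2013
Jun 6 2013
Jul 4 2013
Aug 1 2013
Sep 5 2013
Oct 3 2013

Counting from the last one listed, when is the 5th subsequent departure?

Mar 6 2014

All dates are Thursdays, 35, 28, 28, 35, 28 days apart.
Specifically, the 1st Thursday of each month.
1st Thursday of November 2013: Nov 7 2013.
1st Thursday of December 2013: Dec 5 2013.
January 2014 — 1st Thursday is Jan 2 2014.
February 2014 — 1st Thursday is Feb 6 2014.
March 2014 — 1st Thursday is Mar 6 2014.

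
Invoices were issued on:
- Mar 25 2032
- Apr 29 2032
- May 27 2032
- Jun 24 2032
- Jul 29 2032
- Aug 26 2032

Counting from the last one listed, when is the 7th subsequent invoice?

These are Thursdays with 35, 28, 28, 35, 28-day gaps.
Each is the final Thursday of its month — Apr 29 2032 is past the 28th, so '4th Thursday' doesn't fit.
Last Thursday of September 2032: Sep 30 2032.
Last Thursday of October 2032: Oct 28 2032.
Last Thursday of November 2032: Nov 25 2032.
Last Thursday of December 2032: Dec 30 2032.
January 2033 ends with Thursday Jan 27 2033.
February 2033 ends with Thursday Feb 24 2033.
March 2033 ends with Thursday Mar 31 2033.

Mar 31 2033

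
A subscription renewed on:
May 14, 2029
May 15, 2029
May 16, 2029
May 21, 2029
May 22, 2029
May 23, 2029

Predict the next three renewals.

May 28, 2029; May 29, 2029; May 30, 2029

The gap pattern 1, 1, 5, 1, 1 repeats every 3 events.
These are the Mondays, Tuesdays and Wednesdays of each week.
The following Monday is May 28, 2029.
Next Tuesday: May 29, 2029.
Next Wednesday: May 30, 2029.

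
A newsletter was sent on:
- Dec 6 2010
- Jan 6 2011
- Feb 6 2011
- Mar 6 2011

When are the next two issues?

Apr 6 2011, May 6 2011

Gaps: 31, 31, 28 days — not constant. Every event is on the 6th of the month.
Pattern: the 6th of each month.
Next: April 2011 → Apr 6 2011.
May 2011: May 6 2011.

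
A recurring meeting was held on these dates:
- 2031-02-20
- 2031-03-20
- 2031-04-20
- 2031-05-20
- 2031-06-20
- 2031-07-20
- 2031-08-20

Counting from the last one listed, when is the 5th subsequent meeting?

The day-of-month is always 20 (28, 31, 30, 31, 30, 31 days between events).
So this recurs on the 20th of each month.
September 2031: 2031-09-20.
Next: October 2031 → 2031-10-20.
Next: November 2031 → 2031-11-20.
Next: December 2031 → 2031-12-20.
Next: January 2032 → 2032-01-20.

2032-01-20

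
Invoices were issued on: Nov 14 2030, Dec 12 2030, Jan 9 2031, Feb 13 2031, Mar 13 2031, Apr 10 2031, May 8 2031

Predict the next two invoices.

All dates are Thursdays, 28, 28, 35, 28, 28, 28 days apart.
Specifically, the 2nd Thursday of each month.
2nd Thursday of June 2031: Jun 12 2031.
July 2031 — 2nd Thursday is Jul 10 2031.

Jun 12 2031, Jul 10 2031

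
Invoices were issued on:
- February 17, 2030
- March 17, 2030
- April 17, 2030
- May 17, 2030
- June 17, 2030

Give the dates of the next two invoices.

Gaps: 28, 31, 30, 31 days — not constant. Every event is on the 17th of the month.
Pattern: the 17th of each month.
Next: July 2030 → July 17, 2030.
August 2030: August 17, 2030.

July 17, 2030; August 17, 2030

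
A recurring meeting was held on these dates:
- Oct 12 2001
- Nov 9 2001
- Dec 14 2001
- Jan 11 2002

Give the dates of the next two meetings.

Feb 8 2002, Mar 8 2002

All dates are Fridays, 28, 35, 28 days apart.
Specifically, the 2nd Friday of each month.
2nd Friday of February 2002: Feb 8 2002.
2nd Friday of March 2002: Mar 8 2002.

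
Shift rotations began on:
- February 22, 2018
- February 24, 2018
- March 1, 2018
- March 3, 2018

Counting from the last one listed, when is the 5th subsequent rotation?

The gap pattern 2, 5, 2 repeats every 2 events.
These are the Thursdays and Saturdays of each week.
Next Thursday: March 8, 2018.
Next Saturday: March 10, 2018.
The following Thursday is March 15, 2018.
The following Saturday is March 17, 2018.
The following Thursday is March 22, 2018.

March 22, 2018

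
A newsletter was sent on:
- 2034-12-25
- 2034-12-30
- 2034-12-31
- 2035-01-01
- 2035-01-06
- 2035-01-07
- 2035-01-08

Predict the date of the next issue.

Gaps: 5, 1, 1, 5, 1, 1 days — not constant, but cyclic with period 3.
The events fall on every Monday, Saturday and Sunday.
Next Saturday: 2035-01-13.

2035-01-13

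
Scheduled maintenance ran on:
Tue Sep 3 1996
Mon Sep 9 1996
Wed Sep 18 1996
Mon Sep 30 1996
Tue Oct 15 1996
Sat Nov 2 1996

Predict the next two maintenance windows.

Sat Nov 23 1996, Tue Dec 17 1996

Gaps: 6, 9, 12, 15, 18 days — each gap is 3 larger than the previous one.
Next gap: 21 days. Sat Nov 2 1996 + 21 days = Sat Nov 23 1996.
Next gap: 24 days. Sat Nov 23 1996 + 24 days = Tue Dec 17 1996.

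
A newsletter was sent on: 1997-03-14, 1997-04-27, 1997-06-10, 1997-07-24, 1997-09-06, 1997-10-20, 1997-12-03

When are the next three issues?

1998-01-16, 1998-03-01, 1998-04-14

Gaps between consecutive events: 44, 44, 44, 44, 44, 44 days — a constant 44-day interval.
1997-12-03 + 44 days = 1998-01-16.
1998-01-16 + 44 days = 1998-03-01.
1998-03-01 + 44 days = 1998-04-14.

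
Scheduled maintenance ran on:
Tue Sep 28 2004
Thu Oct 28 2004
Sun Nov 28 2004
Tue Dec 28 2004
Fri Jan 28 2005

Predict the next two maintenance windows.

Gaps: 30, 31, 30, 31 days — not constant. Every event is on the 28th of the month.
Pattern: the 28th of each month.
February 2005: Mon Feb 28 2005.
March 2005: Mon Mar 28 2005.

Mon Feb 28 2005, Mon Mar 28 2005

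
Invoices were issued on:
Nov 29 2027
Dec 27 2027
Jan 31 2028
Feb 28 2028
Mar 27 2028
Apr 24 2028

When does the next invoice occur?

All Mondays; the gaps (28, 35, 28, 28, 28) vary with month length.
This is the last Monday of each month.
May 2028 ends with Monday May 29 2028.

May 29 2028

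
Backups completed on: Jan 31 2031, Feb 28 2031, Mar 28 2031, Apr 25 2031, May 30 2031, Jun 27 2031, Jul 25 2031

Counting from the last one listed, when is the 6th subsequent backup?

These are Fridays with 28, 28, 28, 35, 28, 28-day gaps.
Each is the final Friday of its month — Jan 31 2031 is past the 28th, so '4th Friday' doesn't fit.
August 2031 ends with Friday Aug 29 2031.
September 2031 ends with Friday Sep 26 2031.
October 2031 ends with Friday Oct 31 2031.
November 2031 ends with Friday Nov 28 2031.
Last Friday of December 2031: Dec 26 2031.
January 2032 ends with Friday Jan 30 2032.

Jan 30 2032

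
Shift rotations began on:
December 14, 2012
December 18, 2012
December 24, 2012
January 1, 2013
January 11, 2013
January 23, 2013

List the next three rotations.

February 6, 2013; February 22, 2013; March 12, 2013

The spacing grows by 2 each time: 4, 6, 8, 10, 12 days.
Next gap: 14 days. January 23, 2013 + 14 days = February 6, 2013.
Next gap: 16 days. February 6, 2013 + 16 days = February 22, 2013.
Next gap: 18 days. February 22, 2013 + 18 days = March 12, 2013.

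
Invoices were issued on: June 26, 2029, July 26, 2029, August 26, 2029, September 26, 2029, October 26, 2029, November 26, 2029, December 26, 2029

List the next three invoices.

January 26, 2030; February 26, 2030; March 26, 2030

Each date is the 26th; the gaps (30, 31, 31, 30, 31, 30) track the month lengths.
The rule is the 26th of each month.
January 2030: January 26, 2030.
Next: February 2030 → February 26, 2030.
Next: March 2030 → March 26, 2030.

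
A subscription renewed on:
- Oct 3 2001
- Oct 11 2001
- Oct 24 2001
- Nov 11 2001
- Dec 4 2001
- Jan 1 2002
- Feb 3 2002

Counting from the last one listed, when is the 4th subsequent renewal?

Aug 4 2002

Intervals are 8, 13, 18, 23, 28, 33 days — an arithmetic progression with common difference 5.
Next gap: 38 days. Feb 3 2002 + 38 days = Mar 13 2002.
Next gap: 43 days. Mar 13 2002 + 43 days = Apr 25 2002.
Next gap: 48 days. Apr 25 2002 + 48 days = Jun 12 2002.
Next gap: 53 days. Jun 12 2002 + 53 days = Aug 4 2002.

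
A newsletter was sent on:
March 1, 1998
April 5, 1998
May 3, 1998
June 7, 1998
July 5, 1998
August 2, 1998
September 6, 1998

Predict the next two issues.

October 4, 1998; November 1, 1998

These are Sundays at 28- or 35-day spacing (35, 28, 35, 28, 28, 35).
The pattern: 1st Sunday of the month.
October 1998 — 1st Sunday is October 4, 1998.
November 1998 — 1st Sunday is November 1, 1998.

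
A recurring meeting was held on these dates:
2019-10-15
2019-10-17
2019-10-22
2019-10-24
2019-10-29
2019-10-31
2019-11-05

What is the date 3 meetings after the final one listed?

2019-11-14

The gap pattern 2, 5, 2, 5, 2, 5 repeats every 2 events.
These are the Tuesdays and Thursdays of each week.
Next Thursday: 2019-11-07.
Next Tuesday: 2019-11-12.
Next Thursday: 2019-11-14.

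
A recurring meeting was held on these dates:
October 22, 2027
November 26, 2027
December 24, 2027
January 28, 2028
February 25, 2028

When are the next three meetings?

March 24, 2028; April 28, 2028; May 26, 2028

These are Fridays at 28- or 35-day spacing (35, 28, 35, 28).
The pattern: 4th Friday of the month.
4th Friday of March 2028: March 24, 2028.
April 2028 — 4th Friday is April 28, 2028.
4th Friday of May 2028: May 26, 2028.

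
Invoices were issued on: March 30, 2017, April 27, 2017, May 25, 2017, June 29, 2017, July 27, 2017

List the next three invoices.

August 31, 2017; September 28, 2017; October 26, 2017

Every date is a Thursday; gaps 28, 28, 35, 28 days.
Each is the last Thursday of its month (at least one falls on the 29th or later, ruling out '4th Thursday').
Last Thursday of August 2017: August 31, 2017.
September 2017 ends with Thursday September 28, 2017.
Last Thursday of October 2017: October 26, 2017.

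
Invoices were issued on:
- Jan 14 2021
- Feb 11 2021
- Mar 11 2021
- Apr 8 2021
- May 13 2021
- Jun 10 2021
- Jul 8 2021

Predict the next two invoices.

Gaps: 28, 28, 28, 35, 28, 28 days — a mix of 28 and 35. Every date is a Thursday.
Each is the 2nd Thursday of its month.
August 2021 — 2nd Thursday is Aug 12 2021.
2nd Thursday of September 2021: Sep 9 2021.

Aug 12 2021, Sep 9 2021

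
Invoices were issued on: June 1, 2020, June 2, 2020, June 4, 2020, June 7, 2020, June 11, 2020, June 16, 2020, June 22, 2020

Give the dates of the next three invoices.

June 29, 2020; July 7, 2020; July 16, 2020

The spacing grows by 1 each time: 1, 2, 3, 4, 5, 6 days.
Next gap: 7 days. June 22, 2020 + 7 days = June 29, 2020.
Next gap: 8 days. June 29, 2020 + 8 days = July 7, 2020.
Next gap: 9 days. July 7, 2020 + 9 days = July 16, 2020.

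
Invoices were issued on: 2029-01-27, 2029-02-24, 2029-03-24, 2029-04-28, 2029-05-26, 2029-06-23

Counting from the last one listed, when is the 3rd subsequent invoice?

All dates are Saturdays, 28, 28, 35, 28, 28 days apart.
Specifically, the 4th Saturday of each month.
July 2029 — 4th Saturday is 2029-07-28.
4th Saturday of August 2029: 2029-08-25.
September 2029 — 4th Saturday is 2029-09-22.

2029-09-22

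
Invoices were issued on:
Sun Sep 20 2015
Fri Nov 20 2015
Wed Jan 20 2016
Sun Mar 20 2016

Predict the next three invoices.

Fri May 20 2016, Wed Jul 20 2016, Tue Sep 20 2016

Each date is the 20th; the gaps (61, 61, 60) track the month lengths.
The rule is the 20th of every 2 months.
May 2016: Fri May 20 2016.
Next: July 2016 → Wed Jul 20 2016.
September 2016: Tue Sep 20 2016.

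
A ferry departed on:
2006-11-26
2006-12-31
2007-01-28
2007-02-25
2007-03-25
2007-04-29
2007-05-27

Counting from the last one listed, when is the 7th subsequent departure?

These are Sundays with 35, 28, 28, 28, 35, 28-day gaps.
Each is the final Sunday of its month — 2006-12-31 is past the 28th, so '4th Sunday' doesn't fit.
Last Sunday of June 2007: 2007-06-24.
July 2007 ends with Sunday 2007-07-29.
Last Sunday of August 2007: 2007-08-26.
September 2007 ends with Sunday 2007-09-30.
Last Sunday of October 2007: 2007-10-28.
November 2007 ends with Sunday 2007-11-25.
Last Sunday of December 2007: 2007-12-30.

2007-12-30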